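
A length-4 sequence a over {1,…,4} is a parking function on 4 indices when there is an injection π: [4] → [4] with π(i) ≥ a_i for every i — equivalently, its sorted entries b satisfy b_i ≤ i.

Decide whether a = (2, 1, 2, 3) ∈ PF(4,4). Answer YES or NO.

YES

Sorted: b = (1, 2, 2, 3).
  b_1=1 ≤ 1
  b_2=2 ≤ 2
  b_3=2 ≤ 3
  b_4=3 ≤ 4
All bounds hold ⇒ YES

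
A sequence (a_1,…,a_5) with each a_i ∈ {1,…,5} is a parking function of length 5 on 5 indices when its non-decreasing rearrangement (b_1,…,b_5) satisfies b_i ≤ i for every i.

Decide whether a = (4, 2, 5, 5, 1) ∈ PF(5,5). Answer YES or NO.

NO

Rearranged: b = (1, 2, 4, 5, 5).
  b_1=1 ≤ 1
  b_2=2 ≤ 2
  b_3=4 > 3
  fails at i=3 ⇒ NO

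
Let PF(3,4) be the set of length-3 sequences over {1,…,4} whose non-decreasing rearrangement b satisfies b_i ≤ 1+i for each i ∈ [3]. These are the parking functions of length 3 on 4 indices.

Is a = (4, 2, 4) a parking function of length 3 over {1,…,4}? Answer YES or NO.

NO

Order a: b = (2, 4, 4).
  b_1=2 ≤ 2
  b_2=4 > 3
  fails at i=2 ⇒ NO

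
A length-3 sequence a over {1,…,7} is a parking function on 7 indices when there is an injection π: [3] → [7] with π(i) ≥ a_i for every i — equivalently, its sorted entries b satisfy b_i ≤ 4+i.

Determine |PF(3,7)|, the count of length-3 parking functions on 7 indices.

|PF(3,7)| = 5·8^2 = 5×64 = 320 (Pollak)
One tuple (5,6,2) → sorted (2,5,6): b_i ≤ 4+i ∀i, a PF.

320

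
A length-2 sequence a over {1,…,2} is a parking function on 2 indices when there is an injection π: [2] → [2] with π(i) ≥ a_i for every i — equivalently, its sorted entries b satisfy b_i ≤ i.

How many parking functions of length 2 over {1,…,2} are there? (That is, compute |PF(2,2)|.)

3

Count = (2−2+1)·(2+1)^(2−1) = 1·3 = 3 (Pollak)
One tuple (1,2) → sorted (1,2): b_i ≤ i ∀i, a PF.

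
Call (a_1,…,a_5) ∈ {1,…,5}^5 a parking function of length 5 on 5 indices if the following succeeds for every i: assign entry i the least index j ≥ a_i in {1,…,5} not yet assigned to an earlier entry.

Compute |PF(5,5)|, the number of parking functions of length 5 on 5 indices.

#PF = (5−5+1)·(5+1)^(5−1) = 1×1296 = 1296
E.g. (1,1,3,1,5) → sorted (1,1,1,3,5): b_i ≤ i ∀i, a PF.

1296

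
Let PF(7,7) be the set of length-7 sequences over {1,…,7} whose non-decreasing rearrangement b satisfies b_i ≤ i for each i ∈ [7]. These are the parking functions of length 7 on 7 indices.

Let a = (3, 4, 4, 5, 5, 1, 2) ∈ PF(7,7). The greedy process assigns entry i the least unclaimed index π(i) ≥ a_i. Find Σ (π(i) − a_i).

Σπ(i) = 1+…+7 = 28; Σa = 3+4+4+5+5+1+2 = 24; disp = 28−24 = 4.

4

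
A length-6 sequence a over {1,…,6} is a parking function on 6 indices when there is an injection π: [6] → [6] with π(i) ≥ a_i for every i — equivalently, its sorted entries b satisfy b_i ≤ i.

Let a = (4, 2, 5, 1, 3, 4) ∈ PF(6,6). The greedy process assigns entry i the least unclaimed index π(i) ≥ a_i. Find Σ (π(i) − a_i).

Σπ = 6·7/2 = 21 (π permutes [6]); Σa = 4+2+5+1+3+4 = 19; disp = 21−19 = 2.

2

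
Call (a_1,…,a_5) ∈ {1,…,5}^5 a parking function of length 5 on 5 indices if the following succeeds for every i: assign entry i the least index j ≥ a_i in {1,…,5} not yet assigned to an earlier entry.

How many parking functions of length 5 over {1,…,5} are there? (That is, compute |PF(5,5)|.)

|PF| = 1·6^4 = 1×1296 = 1296 (Pollak)
One tuple (1,1,3,1,3) → sorted (1,1,1,3,3): b_i ≤ i ∀i, a PF.

1296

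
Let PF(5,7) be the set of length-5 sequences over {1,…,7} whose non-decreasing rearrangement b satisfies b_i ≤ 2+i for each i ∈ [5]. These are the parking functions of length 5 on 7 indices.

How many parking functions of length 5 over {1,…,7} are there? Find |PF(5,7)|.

Count = (7−5+1)·(7+1)^(5−1) = 3×4096 = 12288 (Konheim–Weiss)
One tuple (3,6,7,4,3) → sorted (3,3,4,6,7): b_i ≤ 2+i ∀i, a PF.

12288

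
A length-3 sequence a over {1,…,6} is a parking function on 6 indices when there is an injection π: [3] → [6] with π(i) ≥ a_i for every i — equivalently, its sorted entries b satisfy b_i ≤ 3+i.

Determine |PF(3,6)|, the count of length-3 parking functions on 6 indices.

|PF(3,6)| = 4·7^2 = 4·49 = 196 (Konheim–Weiss)
Example (3,6,4) → sorted (3,4,6): b_i ≤ 3+i ∀i, a PF.

196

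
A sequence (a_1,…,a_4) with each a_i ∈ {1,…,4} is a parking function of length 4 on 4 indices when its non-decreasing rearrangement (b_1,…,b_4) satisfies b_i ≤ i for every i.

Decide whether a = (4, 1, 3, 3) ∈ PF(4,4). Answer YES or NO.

NO

Rearranged: b = (1, 3, 3, 4).
  b_1=1 ≤ 1
  b_2=3 > 2
  fails at i=2 ⇒ NO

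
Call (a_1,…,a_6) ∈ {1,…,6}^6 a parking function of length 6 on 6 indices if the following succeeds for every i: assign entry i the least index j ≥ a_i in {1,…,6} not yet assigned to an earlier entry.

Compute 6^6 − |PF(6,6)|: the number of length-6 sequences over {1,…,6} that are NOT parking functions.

29849

|PF(6,6)| = (6−6+1)·(6+1)^(6−1) = 1 · 16807 = 16807 (Pollak)
One tuple (6,4,4,2,6,4) → sorted (2,4,4,4,6,6): b_1=2>1, not a PF.
So 46656 − 16807 = 29849 fail.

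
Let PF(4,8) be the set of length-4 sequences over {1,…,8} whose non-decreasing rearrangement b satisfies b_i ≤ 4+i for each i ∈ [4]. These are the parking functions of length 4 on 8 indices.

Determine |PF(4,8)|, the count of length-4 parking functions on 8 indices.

3645

#PF = 5·9^3 = 5 · 729 = 3645 (Konheim–Weiss)
Example (2,3,3,5) → sorted (2,3,3,5): b_i ≤ 4+i ∀i, a PF.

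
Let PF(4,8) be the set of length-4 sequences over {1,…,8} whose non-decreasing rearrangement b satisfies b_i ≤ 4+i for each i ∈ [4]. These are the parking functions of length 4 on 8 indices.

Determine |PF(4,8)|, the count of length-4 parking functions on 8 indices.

|PF(4,8)| = 5·9^3 = 5 · 729 = 3645
Check (1,8,2,3) → sorted (1,2,3,8): b_i ≤ 4+i ∀i, a PF.

3645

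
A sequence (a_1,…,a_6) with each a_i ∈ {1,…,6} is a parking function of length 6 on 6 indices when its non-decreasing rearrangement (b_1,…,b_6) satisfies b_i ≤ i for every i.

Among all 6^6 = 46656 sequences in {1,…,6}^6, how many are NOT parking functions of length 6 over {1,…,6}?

29849

|PF| = (7−6)·7^(6−1) = 1·16807 = 16807 (Konheim–Weiss)
One tuple (6,4,2,3,6,4) → sorted (2,3,4,4,6,6): b_1=2>1, not a PF.
6^6 − 16807 = 46656 − 16807 = 29849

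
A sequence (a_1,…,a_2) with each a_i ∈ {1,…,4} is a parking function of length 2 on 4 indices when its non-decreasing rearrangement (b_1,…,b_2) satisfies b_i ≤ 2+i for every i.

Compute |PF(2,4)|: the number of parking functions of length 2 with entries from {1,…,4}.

|PF| = (4−2+1)·(4+1)^(2−1) = 3×5 = 15 (Pollak)
Check (1,4) → sorted (1,4): b_i ≤ 2+i ∀i, a PF.

15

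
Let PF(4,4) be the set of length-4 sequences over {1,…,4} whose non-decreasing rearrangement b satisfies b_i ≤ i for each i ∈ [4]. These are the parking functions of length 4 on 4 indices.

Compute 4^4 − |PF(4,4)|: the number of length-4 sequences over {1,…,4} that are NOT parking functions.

|PF| = 1·5^3 = 1×125 = 125 (Pollak)
E.g. (3,4,2,3) → sorted (2,3,3,4): b_1=2>1, not a PF.
4^4 − 125 = 256 − 125 = 131

131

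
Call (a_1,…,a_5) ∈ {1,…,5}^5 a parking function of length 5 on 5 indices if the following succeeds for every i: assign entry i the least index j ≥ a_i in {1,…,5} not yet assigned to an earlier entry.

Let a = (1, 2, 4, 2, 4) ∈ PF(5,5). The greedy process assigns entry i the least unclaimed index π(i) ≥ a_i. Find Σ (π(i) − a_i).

2

Σπ = 15 ({1..5} each once); Σa = 1+2+4+2+4 = 13; disp = 15−13 = 2.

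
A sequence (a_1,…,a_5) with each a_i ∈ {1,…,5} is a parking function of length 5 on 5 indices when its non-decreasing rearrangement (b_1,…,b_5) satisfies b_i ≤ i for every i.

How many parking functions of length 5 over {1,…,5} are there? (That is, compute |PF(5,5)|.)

|PF(5,5)| = (6−5)·6^(5−1) = 1×1296 = 1296 [KW]
Example (3,1,2,4,2) → sorted (1,2,2,3,4): b_i ≤ i ∀i, a PF.

1296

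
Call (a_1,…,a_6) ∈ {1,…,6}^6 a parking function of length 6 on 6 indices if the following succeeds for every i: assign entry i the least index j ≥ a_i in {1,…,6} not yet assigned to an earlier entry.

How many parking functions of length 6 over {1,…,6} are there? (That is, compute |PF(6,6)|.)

16807

|PF(6,6)| = (7−6)·7^(6−1) = 1×16807 = 16807 (Pollak)
Check (5,1,2,1,4,2) → sorted (1,1,2,2,4,5): b_i ≤ i ∀i, a PF.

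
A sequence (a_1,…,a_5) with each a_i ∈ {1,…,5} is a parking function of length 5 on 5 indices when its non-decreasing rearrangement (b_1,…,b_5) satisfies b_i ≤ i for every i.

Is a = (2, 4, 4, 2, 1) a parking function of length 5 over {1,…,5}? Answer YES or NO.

Sorted: b = (1, 2, 2, 4, 4).
  b_1=1 ≤ 1
  b_2=2 ≤ 2
  b_3=2 ≤ 3
  b_4=4 ≤ 4
  b_5=4 ≤ 5
All bounds hold ⇒ YES

YES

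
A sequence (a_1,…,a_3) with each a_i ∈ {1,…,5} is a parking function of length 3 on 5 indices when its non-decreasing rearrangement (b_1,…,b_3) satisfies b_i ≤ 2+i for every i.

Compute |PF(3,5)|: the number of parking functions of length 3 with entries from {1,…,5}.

|PF(3,5)| = 3·6^2 = 3 · 36 = 108 [KW]
E.g. (3,5,3) → sorted (3,3,5): b_i ≤ 2+i ∀i, a PF.

108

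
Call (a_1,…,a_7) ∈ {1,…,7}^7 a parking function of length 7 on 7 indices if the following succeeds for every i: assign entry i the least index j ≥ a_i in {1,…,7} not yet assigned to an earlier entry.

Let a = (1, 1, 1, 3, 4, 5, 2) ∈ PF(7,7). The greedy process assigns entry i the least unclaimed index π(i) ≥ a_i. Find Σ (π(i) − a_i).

11

Σπ(i) = 1+…+7 = 28; Σa = 1+1+1+3+4+5+2 = 17; disp = 28−17 = 11.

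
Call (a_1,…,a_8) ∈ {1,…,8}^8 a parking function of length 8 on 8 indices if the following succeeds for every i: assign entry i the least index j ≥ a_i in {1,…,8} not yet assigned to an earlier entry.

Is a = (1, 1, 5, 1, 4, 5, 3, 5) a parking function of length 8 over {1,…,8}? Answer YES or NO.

Order a: b = (1, 1, 1, 3, 4, 5, 5, 5).
  b_1=1 ≤ 1
  b_2=1 ≤ 2
  b_3=1 ≤ 3
  b_4=3 ≤ 4
  b_5=4 ≤ 5
  b_6=5 ≤ 6
  b_7=5 ≤ 7
  b_8=5 ≤ 8
All bounds hold ⇒ YES

YES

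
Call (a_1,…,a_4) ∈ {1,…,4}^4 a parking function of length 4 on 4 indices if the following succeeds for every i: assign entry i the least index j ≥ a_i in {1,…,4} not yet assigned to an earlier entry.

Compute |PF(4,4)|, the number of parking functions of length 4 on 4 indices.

Count = 1·5^3 = 1×125 = 125 (Pollak)
Check (1,3,1,1) → sorted (1,1,1,3): b_i ≤ i ∀i, a PF.

125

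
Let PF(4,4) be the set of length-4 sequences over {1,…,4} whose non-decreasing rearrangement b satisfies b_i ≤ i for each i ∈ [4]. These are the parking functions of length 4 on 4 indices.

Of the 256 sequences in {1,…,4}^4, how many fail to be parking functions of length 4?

131

#PF = 1·5^3 = 1 · 125 = 125 [KW]
E.g. (3,3,4,2) → sorted (2,3,3,4): b_1=2>1, not a PF.
Total 256; non-PF = 256−125 = 131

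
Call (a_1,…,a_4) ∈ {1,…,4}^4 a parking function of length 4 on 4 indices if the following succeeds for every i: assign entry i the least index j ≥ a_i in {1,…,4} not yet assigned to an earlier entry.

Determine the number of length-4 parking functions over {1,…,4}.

#PF = (4+1−4)·(4+1)^{4−1} = 1·125 = 125
One tuple (2,1,3,3) → sorted (1,2,3,3): b_i ≤ i ∀i, a PF.

125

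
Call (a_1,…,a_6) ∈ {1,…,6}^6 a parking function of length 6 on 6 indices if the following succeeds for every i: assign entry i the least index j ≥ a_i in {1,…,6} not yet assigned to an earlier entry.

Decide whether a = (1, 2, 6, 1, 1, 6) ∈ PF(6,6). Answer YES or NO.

NO

Rearranged: b = (1, 1, 1, 2, 6, 6).
  b_1=1 ≤ 1
  b_2=1 ≤ 2
  b_3=1 ≤ 3
  b_4=2 ≤ 4
  b_5=6 > 5
  fails at i=5 ⇒ NO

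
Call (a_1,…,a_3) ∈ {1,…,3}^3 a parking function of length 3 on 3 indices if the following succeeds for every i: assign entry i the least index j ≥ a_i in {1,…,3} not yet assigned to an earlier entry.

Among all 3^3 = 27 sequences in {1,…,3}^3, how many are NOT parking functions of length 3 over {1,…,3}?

11

#PF = (4−3)·4^(3−1) = 1·16 = 16 (Pollak)
Check (3,1,3) → sorted (1,3,3): b_2=3>2, not a PF.
3^3 − 16 = 27 − 16 = 11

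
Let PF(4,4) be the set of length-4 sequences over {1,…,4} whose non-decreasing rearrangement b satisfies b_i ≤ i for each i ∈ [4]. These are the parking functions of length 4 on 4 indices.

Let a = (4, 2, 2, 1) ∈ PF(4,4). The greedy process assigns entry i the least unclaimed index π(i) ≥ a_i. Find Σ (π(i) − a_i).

1

Σπ = 4·5/2 = 10 (π permutes [4]); Σa = 4+2+2+1 = 9; disp = 10−9 = 1.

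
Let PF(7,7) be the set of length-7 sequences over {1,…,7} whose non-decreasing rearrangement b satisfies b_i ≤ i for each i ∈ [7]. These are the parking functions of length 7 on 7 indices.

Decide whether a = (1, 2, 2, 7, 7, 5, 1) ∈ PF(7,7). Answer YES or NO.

NO

Order a: b = (1, 1, 2, 2, 5, 7, 7).
  b_1=1 ≤ 1
  b_2=1 ≤ 2
  b_3=2 ≤ 3
  b_4=2 ≤ 4
  b_5=5 ≤ 5
  b_6=7 > 6
  fails at i=6 ⇒ NO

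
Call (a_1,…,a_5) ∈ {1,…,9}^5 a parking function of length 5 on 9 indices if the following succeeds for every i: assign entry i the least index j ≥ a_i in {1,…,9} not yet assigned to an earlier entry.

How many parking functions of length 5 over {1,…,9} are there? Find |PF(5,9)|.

Count = 5·10^4 = 5 · 10000 = 50000 (Konheim–Weiss)
Check (4,2,3,4,3) → sorted (2,3,3,4,4): b_i ≤ 4+i ∀i, a PF.

50000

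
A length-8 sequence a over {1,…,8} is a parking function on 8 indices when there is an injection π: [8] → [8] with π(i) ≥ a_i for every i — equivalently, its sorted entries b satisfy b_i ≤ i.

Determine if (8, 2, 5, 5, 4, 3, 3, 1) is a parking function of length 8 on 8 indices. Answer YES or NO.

Order a: b = (1, 2, 3, 3, 4, 5, 5, 8).
  b_1=1 ≤ 1
  b_2=2 ≤ 2
  b_3=3 ≤ 3
  b_4=3 ≤ 4
  b_5=4 ≤ 5
  b_6=5 ≤ 6
  b_7=5 ≤ 7
  b_8=8 ≤ 8
All bounds hold ⇒ YES

YES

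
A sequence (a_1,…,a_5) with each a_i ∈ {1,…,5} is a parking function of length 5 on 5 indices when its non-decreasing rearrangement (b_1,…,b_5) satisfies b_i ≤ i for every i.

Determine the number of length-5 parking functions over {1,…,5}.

1296

#PF = (6−5)·6^(5−1) = 1×1296 = 1296 [KW]
E.g. (2,3,4,3,1) → sorted (1,2,3,3,4): b_i ≤ i ∀i, a PF.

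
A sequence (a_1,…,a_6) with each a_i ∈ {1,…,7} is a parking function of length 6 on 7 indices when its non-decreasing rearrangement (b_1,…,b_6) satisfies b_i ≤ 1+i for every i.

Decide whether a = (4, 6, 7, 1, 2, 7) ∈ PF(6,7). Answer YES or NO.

NO

Rearranged: b = (1, 2, 4, 6, 7, 7).
  b_1=1 ≤ 2
  b_2=2 ≤ 3
  b_3=4 ≤ 4
  b_4=6 > 5
  fails at i=4 ⇒ NO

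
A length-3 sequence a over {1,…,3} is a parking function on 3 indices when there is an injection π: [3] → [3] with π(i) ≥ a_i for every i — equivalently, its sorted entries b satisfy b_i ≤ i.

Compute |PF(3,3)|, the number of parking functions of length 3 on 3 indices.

Count = 1·4^2 = 1×16 = 16 (Pollak)
One tuple (3,1,2) → sorted (1,2,3): b_i ≤ i ∀i, a PF.

16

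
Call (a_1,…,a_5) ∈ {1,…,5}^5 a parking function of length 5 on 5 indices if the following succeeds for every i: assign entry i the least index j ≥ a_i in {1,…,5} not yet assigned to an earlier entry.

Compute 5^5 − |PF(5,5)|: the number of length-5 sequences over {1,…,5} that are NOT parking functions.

|PF(5,5)| = 1·6^4 = 1·1296 = 1296 [KW]
One tuple (4,5,4,2,5) → sorted (2,4,4,5,5): b_1=2>1, not a PF.
5^5 − 1296 = 3125 − 1296 = 1829

1829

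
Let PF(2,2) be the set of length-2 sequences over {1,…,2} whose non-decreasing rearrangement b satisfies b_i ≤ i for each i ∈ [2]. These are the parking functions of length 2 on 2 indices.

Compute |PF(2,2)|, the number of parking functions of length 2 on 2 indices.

#PF = 1·3^1 = 1 · 3 = 3 (Konheim–Weiss)
E.g. (1,2) → sorted (1,2): b_i ≤ i ∀i, a PF.

3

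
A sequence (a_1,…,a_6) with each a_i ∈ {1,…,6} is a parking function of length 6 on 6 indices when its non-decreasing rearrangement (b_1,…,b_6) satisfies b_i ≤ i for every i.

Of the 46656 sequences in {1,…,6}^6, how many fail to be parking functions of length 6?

|PF| = (6−6+1)·(6+1)^(6−1) = 1·16807 = 16807 [KW]
E.g. (6,1,5,6,3,3) → sorted (1,3,3,5,6,6): b_2=3>2, not a PF.
Total 46656; non-PF = 46656−16807 = 29849

29849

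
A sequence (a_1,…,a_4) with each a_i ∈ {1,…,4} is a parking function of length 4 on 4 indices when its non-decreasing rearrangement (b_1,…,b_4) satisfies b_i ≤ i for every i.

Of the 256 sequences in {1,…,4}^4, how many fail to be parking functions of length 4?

|PF| = (4+1−4)·(4+1)^{4−1} = 1×125 = 125 (Konheim–Weiss)
One tuple (4,3,3,1) → sorted (1,3,3,4): b_2=3>2, not a PF.
So 256 − 125 = 131 fail.

131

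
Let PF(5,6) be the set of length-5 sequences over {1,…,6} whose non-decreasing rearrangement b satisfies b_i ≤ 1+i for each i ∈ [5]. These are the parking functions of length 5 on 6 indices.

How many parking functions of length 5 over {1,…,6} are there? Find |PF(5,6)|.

#PF = (6+1−5)·(6+1)^{5−1} = 2×2401 = 4802 (Pollak)
Example (5,4,1,1,3) → sorted (1,1,3,4,5): b_i ≤ 1+i ∀i, a PF.

4802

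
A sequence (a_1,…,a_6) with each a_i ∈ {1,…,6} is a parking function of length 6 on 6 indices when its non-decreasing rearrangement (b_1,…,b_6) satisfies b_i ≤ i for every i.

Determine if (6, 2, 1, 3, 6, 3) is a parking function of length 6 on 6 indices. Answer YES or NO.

Order a: b = (1, 2, 3, 3, 6, 6).
  b_1=1 ≤ 1
  b_2=2 ≤ 2
  b_3=3 ≤ 3
  b_4=3 ≤ 4
  b_5=6 > 5
  fails at i=5 ⇒ NO

NO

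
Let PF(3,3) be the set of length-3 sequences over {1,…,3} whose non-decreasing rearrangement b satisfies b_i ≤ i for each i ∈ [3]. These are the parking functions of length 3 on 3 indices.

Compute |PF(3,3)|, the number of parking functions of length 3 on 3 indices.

|PF(3,3)| = (3+1−3)·(3+1)^{3−1} = 1×16 = 16
Example (1,1,3) → sorted (1,1,3): b_i ≤ i ∀i, a PF.

16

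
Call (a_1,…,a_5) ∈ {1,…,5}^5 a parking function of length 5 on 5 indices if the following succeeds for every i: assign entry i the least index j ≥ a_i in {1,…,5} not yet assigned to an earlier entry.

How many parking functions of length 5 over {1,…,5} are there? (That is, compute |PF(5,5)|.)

1296

|PF| = (5+1−5)·(5+1)^{5−1} = 1·1296 = 1296 (Konheim–Weiss)
E.g. (1,4,4,2,1) → sorted (1,1,2,4,4): b_i ≤ i ∀i, a PF.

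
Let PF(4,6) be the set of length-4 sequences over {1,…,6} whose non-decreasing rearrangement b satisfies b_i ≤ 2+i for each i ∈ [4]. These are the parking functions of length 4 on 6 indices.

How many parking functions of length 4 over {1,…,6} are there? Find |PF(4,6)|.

|PF(4,6)| = 3·7^3 = 3×343 = 1029 [KW]
E.g. (5,3,2,2) → sorted (2,2,3,5): b_i ≤ 2+i ∀i, a PF.

1029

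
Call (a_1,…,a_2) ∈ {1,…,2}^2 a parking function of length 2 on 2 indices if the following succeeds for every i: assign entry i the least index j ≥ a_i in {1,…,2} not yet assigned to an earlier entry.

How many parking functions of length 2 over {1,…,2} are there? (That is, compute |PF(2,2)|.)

3

Count = (2+1−2)·(2+1)^{2−1} = 1 · 3 = 3 (Konheim–Weiss)
E.g. (2,1) → sorted (1,2): b_i ≤ i ∀i, a PF.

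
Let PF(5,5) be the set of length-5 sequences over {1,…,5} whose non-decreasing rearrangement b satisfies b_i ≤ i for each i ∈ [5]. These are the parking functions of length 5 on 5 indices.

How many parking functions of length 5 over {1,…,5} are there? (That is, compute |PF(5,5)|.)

|PF| = 1·6^4 = 1·1296 = 1296
E.g. (3,2,4,1,3) → sorted (1,2,3,3,4): b_i ≤ i ∀i, a PF.

1296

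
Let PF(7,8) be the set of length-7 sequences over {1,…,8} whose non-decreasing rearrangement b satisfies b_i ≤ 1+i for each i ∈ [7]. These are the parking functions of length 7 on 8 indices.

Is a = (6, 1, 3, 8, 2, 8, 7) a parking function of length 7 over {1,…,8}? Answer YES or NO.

Sorted: b = (1, 2, 3, 6, 7, 8, 8).
  b_1=1 ≤ 2
  b_2=2 ≤ 3
  b_3=3 ≤ 4
  b_4=6 > 5
  fails at i=4 ⇒ NO

NO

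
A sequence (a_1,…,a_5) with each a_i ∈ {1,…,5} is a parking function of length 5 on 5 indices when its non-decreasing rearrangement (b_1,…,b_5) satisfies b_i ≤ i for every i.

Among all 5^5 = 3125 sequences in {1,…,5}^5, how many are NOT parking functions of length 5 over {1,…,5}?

1829

|PF(5,5)| = (6−5)·6^(5−1) = 1·1296 = 1296
Example (4,3,3,3,2) → sorted (2,3,3,3,4): b_1=2>1, not a PF.
Total 3125; non-PF = 3125−1296 = 1829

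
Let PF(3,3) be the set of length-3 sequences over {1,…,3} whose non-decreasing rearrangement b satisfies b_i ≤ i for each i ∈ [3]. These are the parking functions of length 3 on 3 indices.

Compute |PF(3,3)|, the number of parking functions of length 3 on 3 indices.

Count = 1·4^2 = 1×16 = 16 [KW]
One tuple (2,1,2) → sorted (1,2,2): b_i ≤ i ∀i, a PF.

16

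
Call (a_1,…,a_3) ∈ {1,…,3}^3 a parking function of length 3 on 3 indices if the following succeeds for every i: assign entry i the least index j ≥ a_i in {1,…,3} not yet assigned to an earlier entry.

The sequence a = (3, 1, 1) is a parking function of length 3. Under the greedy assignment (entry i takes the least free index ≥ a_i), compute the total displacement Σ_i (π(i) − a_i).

1

Σπ(i) = 1+…+3 = 6; Σa = 3+1+1 = 5; disp = 6−5 = 1.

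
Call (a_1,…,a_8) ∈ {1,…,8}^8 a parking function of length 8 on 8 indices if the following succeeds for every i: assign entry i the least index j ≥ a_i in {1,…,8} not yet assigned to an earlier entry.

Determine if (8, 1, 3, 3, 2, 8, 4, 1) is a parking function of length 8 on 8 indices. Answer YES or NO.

NO

Sorted: b = (1, 1, 2, 3, 3, 4, 8, 8).
  b_1=1 ≤ 1
  b_2=1 ≤ 2
  b_3=2 ≤ 3
  b_4=3 ≤ 4
  b_5=3 ≤ 5
  b_6=4 ≤ 6
  b_7=8 > 7
  fails at i=7 ⇒ NO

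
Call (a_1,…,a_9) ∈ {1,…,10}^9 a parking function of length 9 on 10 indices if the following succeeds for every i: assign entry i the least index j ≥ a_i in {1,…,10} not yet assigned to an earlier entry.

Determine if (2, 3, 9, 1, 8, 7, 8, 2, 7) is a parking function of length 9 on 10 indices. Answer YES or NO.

Sorted: b = (1, 2, 2, 3, 7, 7, 8, 8, 9).
  b_1=1 ≤ 2
  b_2=2 ≤ 3
  b_3=2 ≤ 4
  b_4=3 ≤ 5
  b_5=7 > 6
  fails at i=5 ⇒ NO

NO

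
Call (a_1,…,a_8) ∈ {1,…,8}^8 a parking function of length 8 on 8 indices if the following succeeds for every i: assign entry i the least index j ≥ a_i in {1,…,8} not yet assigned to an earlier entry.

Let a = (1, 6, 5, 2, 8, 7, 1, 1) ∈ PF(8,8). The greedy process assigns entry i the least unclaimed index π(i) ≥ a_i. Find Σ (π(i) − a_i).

5

Σπ(i) = 1+…+8 = 36; Σa = 1+6+5+2+8+7+1+1 = 31; disp = 36−31 = 5.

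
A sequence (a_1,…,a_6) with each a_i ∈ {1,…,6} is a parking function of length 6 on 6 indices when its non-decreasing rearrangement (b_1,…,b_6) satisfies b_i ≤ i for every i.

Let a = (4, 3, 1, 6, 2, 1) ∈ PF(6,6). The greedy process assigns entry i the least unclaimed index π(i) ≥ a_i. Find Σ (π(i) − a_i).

4

Σπ = 21 ({1..6} each once); Σa = 4+3+1+6+2+1 = 17; disp = 21−17 = 4.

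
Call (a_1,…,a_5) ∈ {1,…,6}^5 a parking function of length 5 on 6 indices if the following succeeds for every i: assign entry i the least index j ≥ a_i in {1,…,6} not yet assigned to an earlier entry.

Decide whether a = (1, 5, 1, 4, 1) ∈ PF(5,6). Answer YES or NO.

Rearranged: b = (1, 1, 1, 4, 5).
  b_1=1 ≤ 2
  b_2=1 ≤ 3
  b_3=1 ≤ 4
  b_4=4 ≤ 5
  b_5=5 ≤ 6
All bounds hold ⇒ YES

YES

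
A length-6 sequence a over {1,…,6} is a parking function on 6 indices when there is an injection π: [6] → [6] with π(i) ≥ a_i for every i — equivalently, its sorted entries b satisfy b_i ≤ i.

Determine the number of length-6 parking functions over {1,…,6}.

Count = 1·7^5 = 1 · 16807 = 16807
One tuple (1,6,2,1,4,2) → sorted (1,1,2,2,4,6): b_i ≤ i ∀i, a PF.

16807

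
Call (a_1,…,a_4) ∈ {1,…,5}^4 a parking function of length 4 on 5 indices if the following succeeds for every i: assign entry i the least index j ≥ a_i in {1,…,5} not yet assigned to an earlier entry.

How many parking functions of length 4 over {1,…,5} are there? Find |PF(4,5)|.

432

|PF| = (6−4)·6^(4−1) = 2×216 = 432 (Konheim–Weiss)
One tuple (3,3,3,1) → sorted (1,3,3,3): b_i ≤ 1+i ∀i, a PF.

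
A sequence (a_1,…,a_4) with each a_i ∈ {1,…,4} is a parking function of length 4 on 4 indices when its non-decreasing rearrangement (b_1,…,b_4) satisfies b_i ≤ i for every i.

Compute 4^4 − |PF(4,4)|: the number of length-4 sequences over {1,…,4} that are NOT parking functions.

131

|PF| = (4−4+1)·(4+1)^(4−1) = 1·125 = 125
One tuple (2,3,2,4) → sorted (2,2,3,4): b_1=2>1, not a PF.
So 256 − 125 = 131 fail.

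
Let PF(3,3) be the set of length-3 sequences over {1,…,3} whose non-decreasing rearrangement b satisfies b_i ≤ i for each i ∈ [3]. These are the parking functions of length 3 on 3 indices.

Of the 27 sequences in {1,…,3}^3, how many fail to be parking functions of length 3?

Count = 1·4^2 = 1 · 16 = 16 [KW]
Example (1,3,3) → sorted (1,3,3): b_2=3>2, not a PF.
3^3 − 16 = 27 − 16 = 11

11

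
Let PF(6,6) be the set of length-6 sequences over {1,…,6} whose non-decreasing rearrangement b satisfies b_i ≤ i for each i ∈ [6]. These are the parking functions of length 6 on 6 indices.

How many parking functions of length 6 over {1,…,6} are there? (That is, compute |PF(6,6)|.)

|PF(6,6)| = (6+1−6)·(6+1)^{6−1} = 1·16807 = 16807 (Pollak)
E.g. (4,6,5,2,1,3) → sorted (1,2,3,4,5,6): b_i ≤ i ∀i, a PF.

16807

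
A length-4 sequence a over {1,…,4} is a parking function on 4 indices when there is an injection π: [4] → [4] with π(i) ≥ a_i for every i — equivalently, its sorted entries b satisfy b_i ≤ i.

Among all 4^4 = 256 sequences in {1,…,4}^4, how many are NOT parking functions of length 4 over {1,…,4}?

131

#PF = (4−4+1)·(4+1)^(4−1) = 1×125 = 125
One tuple (2,4,4,4) → sorted (2,4,4,4): b_1=2>1, not a PF.
So 256 − 125 = 131 fail.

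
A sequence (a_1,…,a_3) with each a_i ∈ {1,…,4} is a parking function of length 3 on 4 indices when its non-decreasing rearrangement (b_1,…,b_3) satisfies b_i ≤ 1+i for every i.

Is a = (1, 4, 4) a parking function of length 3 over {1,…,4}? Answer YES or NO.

NO

Rearranged: b = (1, 4, 4).
  b_1=1 ≤ 2
  b_2=4 > 3
  fails at i=2 ⇒ NO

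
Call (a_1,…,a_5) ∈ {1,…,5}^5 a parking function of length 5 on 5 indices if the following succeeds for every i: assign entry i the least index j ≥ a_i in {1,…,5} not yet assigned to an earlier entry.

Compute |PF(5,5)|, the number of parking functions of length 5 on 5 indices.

#PF = (6−5)·6^(5−1) = 1·1296 = 1296 (Konheim–Weiss)
One tuple (2,4,1,1,5) → sorted (1,1,2,4,5): b_i ≤ i ∀i, a PF.

1296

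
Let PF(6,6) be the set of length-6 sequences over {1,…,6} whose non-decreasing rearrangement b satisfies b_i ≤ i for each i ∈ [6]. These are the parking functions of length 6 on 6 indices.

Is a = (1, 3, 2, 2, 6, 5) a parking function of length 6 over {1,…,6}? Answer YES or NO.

Rearranged: b = (1, 2, 2, 3, 5, 6).
  b_1=1 ≤ 1
  b_2=2 ≤ 2
  b_3=2 ≤ 3
  b_4=3 ≤ 4
  b_5=5 ≤ 5
  b_6=6 ≤ 6
All bounds hold ⇒ YES

YES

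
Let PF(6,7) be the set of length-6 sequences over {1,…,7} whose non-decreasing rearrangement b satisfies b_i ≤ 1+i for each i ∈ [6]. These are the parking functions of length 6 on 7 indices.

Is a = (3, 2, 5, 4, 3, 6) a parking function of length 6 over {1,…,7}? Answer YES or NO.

Rearranged: b = (2, 3, 3, 4, 5, 6).
  b_1=2 ≤ 2
  b_2=3 ≤ 3
  b_3=3 ≤ 4
  b_4=4 ≤ 5
  b_5=5 ≤ 6
  b_6=6 ≤ 7
All bounds hold ⇒ YES

YES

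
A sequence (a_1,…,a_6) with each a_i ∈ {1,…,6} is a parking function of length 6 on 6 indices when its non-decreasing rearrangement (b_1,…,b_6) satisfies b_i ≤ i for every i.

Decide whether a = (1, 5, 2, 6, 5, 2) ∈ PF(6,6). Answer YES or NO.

Rearranged: b = (1, 2, 2, 5, 5, 6).
  b_1=1 ≤ 1
  b_2=2 ≤ 2
  b_3=2 ≤ 3
  b_4=5 > 4
  fails at i=4 ⇒ NO

NO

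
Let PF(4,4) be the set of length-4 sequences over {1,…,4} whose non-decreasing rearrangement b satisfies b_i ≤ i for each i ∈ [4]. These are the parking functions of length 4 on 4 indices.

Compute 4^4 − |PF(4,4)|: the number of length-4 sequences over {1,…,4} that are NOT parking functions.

Count = (4+1−4)·(4+1)^{4−1} = 1 · 125 = 125
E.g. (3,3,3,2) → sorted (2,3,3,3): b_1=2>1, not a PF.
4^4 − 125 = 256 − 125 = 131

131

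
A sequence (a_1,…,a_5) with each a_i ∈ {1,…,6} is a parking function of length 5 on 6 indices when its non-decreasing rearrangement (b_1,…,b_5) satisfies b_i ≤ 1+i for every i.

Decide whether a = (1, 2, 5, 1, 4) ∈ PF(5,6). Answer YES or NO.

Sorted: b = (1, 1, 2, 4, 5).
  b_1=1 ≤ 2
  b_2=1 ≤ 3
  b_3=2 ≤ 4
  b_4=4 ≤ 5
  b_5=5 ≤ 6
All bounds hold ⇒ YES

YES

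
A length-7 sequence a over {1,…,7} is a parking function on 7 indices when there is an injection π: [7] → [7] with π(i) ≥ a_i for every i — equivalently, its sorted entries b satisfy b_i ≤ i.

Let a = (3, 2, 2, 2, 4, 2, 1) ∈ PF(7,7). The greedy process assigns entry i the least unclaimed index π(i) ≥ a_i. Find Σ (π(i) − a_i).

12

Σπ = 7·8/2 = 28 (π permutes [7]); Σa = 3+2+2+2+4+2+1 = 16; disp = 28−16 = 12.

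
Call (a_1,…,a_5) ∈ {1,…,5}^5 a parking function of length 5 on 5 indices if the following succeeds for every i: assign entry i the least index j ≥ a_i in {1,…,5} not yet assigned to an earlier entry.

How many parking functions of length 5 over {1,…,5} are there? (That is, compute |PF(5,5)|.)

1296

#PF = (6−5)·6^(5−1) = 1·1296 = 1296 [KW]
One tuple (1,2,5,4,2) → sorted (1,2,2,4,5): b_i ≤ i ∀i, a PF.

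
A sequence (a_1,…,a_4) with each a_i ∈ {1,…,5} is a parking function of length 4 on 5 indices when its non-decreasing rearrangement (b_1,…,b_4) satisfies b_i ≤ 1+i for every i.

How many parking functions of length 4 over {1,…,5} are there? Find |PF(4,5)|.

Count = (5−4+1)·(5+1)^(4−1) = 2·216 = 432 [KW]
One tuple (4,2,4,2) → sorted (2,2,4,4): b_i ≤ 1+i ∀i, a PF.

432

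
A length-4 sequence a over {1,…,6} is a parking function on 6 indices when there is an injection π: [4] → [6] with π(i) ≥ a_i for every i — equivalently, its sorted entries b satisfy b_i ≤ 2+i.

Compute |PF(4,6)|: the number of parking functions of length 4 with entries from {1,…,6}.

#PF = 3·7^3 = 3 · 343 = 1029 (Konheim–Weiss)
Check (3,3,3,2) → sorted (2,3,3,3): b_i ≤ 2+i ∀i, a PF.

1029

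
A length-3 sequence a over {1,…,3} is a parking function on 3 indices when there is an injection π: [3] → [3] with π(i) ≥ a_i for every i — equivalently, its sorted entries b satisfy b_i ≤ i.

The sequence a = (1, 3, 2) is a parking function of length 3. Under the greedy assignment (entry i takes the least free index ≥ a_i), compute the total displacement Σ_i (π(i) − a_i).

Σπ(i) = 1+…+3 = 6; Σa = 1+3+2 = 6; disp = 6−6 = 0.

0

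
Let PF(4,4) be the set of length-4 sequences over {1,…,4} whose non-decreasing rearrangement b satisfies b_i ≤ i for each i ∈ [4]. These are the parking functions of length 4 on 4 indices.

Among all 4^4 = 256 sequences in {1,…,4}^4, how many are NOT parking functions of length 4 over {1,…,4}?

131

#PF = 1·5^3 = 1·125 = 125 [KW]
Example (3,3,3,3) → sorted (3,3,3,3): b_1=3>1, not a PF.
So 256 − 125 = 131 fail.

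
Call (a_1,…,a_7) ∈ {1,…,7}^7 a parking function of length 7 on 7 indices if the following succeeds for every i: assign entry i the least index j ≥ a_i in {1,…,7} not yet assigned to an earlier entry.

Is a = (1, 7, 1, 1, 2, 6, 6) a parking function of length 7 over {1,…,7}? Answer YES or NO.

NO

Sorted: b = (1, 1, 1, 2, 6, 6, 7).
  b_1=1 ≤ 1
  b_2=1 ≤ 2
  b_3=1 ≤ 3
  b_4=2 ≤ 4
  b_5=6 > 5
  fails at i=5 ⇒ NO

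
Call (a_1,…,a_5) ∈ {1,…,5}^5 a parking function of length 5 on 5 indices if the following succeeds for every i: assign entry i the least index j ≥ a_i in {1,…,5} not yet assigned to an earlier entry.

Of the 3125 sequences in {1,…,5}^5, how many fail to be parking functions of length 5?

1829

#PF = (5+1−5)·(5+1)^{5−1} = 1·1296 = 1296
Check (5,2,5,4,2) → sorted (2,2,4,5,5): b_1=2>1, not a PF.
Total 3125; non-PF = 3125−1296 = 1829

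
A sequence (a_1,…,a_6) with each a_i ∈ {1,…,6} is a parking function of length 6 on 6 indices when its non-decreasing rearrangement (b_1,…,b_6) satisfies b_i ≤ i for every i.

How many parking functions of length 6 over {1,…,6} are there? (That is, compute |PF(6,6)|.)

#PF = (6−6+1)·(6+1)^(6−1) = 1·16807 = 16807
E.g. (5,3,2,3,1,2) → sorted (1,2,2,3,3,5): b_i ≤ i ∀i, a PF.

16807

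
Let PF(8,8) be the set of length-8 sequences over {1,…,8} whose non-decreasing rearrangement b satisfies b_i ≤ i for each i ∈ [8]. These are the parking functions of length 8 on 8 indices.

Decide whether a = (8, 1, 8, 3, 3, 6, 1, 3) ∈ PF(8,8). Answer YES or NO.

Sorted: b = (1, 1, 3, 3, 3, 6, 8, 8).
  b_1=1 ≤ 1
  b_2=1 ≤ 2
  b_3=3 ≤ 3
  b_4=3 ≤ 4
  b_5=3 ≤ 5
  b_6=6 ≤ 6
  b_7=8 > 7
  fails at i=7 ⇒ NO

NO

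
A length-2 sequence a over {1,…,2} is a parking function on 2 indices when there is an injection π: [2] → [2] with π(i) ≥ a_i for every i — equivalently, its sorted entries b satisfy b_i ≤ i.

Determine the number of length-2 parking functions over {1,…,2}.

Count = (3−2)·3^(2−1) = 1 · 3 = 3 (Pollak)
One tuple (1,1) → sorted (1,1): b_i ≤ i ∀i, a PF.

3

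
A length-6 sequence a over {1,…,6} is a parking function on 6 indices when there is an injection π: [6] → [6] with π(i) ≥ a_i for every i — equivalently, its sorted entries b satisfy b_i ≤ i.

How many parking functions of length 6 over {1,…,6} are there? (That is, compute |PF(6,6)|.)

16807

|PF| = (7−6)·7^(6−1) = 1·16807 = 16807 (Konheim–Weiss)
One tuple (2,1,4,3,4,5) → sorted (1,2,3,4,4,5): b_i ≤ i ∀i, a PF.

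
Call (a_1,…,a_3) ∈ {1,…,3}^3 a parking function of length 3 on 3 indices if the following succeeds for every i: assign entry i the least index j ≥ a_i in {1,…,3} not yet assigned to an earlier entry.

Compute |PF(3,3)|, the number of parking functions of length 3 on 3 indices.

Count = (3+1−3)·(3+1)^{3−1} = 1×16 = 16
Check (2,3,1) → sorted (1,2,3): b_i ≤ i ∀i, a PF.

16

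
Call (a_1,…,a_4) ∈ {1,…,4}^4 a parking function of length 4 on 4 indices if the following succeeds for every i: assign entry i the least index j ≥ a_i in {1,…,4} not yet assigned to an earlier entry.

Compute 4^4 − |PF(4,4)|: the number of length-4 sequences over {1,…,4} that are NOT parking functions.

|PF(4,4)| = (4−4+1)·(4+1)^(4−1) = 1·125 = 125 (Pollak)
Check (1,2,4,4) → sorted (1,2,4,4): b_3=4>3, not a PF.
So 256 − 125 = 131 fail.

131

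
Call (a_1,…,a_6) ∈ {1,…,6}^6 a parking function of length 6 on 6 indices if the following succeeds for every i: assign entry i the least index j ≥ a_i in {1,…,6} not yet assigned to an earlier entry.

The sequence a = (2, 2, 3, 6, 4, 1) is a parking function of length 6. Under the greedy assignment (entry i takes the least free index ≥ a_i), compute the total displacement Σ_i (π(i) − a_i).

3

Σπ = 21 ({1..6} each once); Σa = 2+2+3+6+4+1 = 18; disp = 21−18 = 3.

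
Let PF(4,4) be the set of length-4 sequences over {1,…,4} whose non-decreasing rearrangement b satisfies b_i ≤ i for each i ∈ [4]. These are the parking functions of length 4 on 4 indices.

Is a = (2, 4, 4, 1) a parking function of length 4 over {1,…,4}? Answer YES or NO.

Sorted: b = (1, 2, 4, 4).
  b_1=1 ≤ 1
  b_2=2 ≤ 2
  b_3=4 > 3
  fails at i=3 ⇒ NO

NO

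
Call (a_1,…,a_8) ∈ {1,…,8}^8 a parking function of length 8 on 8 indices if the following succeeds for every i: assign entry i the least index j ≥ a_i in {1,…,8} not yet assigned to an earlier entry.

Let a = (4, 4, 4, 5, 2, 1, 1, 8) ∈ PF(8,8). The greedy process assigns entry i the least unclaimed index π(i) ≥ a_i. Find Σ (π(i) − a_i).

7

Σπ(i) = 1+…+8 = 36; Σa = 4+4+4+5+2+1+1+8 = 29; disp = 36−29 = 7.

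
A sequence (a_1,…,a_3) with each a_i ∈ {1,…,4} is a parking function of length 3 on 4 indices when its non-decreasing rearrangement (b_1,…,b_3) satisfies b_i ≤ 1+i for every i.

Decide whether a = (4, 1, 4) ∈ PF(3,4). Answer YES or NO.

NO

Rearranged: b = (1, 4, 4).
  b_1=1 ≤ 2
  b_2=4 > 3
  fails at i=2 ⇒ NO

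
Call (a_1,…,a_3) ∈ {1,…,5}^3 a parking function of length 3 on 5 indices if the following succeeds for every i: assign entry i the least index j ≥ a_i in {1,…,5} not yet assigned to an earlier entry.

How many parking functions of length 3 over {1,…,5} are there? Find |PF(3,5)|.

108

Count = 3·6^2 = 3 · 36 = 108 (Konheim–Weiss)
E.g. (4,1,2) → sorted (1,2,4): b_i ≤ 2+i ∀i, a PF.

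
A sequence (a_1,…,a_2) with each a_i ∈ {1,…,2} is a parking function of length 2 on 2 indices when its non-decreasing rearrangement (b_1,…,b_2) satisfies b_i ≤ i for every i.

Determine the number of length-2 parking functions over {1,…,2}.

3

#PF = (3−2)·3^(2−1) = 1×3 = 3
One tuple (1,1) → sorted (1,1): b_i ≤ i ∀i, a PF.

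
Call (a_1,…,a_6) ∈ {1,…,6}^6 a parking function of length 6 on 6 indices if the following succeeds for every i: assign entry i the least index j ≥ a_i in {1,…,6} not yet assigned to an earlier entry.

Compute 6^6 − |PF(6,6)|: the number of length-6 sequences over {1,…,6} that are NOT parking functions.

29849

|PF| = (6−6+1)·(6+1)^(6−1) = 1×16807 = 16807 [KW]
E.g. (4,4,6,6,4,5) → sorted (4,4,4,5,6,6): b_1=4>1, not a PF.
So 46656 − 16807 = 29849 fail.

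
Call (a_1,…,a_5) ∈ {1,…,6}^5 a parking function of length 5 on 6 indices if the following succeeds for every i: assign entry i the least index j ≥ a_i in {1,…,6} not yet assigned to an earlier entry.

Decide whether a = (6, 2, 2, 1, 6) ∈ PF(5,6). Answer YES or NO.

Sorted: b = (1, 2, 2, 6, 6).
  b_1=1 ≤ 2
  b_2=2 ≤ 3
  b_3=2 ≤ 4
  b_4=6 > 5
  fails at i=4 ⇒ NO

NO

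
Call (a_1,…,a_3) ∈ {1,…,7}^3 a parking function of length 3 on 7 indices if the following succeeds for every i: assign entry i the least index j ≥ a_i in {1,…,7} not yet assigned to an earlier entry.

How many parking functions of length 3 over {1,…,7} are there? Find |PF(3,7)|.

320

#PF = (7−3+1)·(7+1)^(3−1) = 5×64 = 320 [KW]
Example (3,3,4) → sorted (3,3,4): b_i ≤ 4+i ∀i, a PF.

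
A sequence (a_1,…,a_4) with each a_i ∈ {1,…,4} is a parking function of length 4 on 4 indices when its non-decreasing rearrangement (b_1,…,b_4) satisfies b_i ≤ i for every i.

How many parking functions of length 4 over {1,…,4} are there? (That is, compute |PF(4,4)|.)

|PF(4,4)| = (4+1−4)·(4+1)^{4−1} = 1·125 = 125 [KW]
Check (2,2,3,1) → sorted (1,2,2,3): b_i ≤ i ∀i, a PF.

125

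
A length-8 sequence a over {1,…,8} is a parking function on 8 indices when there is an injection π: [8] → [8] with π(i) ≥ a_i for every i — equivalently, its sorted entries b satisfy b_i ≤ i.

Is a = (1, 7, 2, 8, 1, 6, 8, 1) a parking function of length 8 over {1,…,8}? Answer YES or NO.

NO

Sorted: b = (1, 1, 1, 2, 6, 7, 8, 8).
  b_1=1 ≤ 1
  b_2=1 ≤ 2
  b_3=1 ≤ 3
  b_4=2 ≤ 4
  b_5=6 > 5
  fails at i=5 ⇒ NO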